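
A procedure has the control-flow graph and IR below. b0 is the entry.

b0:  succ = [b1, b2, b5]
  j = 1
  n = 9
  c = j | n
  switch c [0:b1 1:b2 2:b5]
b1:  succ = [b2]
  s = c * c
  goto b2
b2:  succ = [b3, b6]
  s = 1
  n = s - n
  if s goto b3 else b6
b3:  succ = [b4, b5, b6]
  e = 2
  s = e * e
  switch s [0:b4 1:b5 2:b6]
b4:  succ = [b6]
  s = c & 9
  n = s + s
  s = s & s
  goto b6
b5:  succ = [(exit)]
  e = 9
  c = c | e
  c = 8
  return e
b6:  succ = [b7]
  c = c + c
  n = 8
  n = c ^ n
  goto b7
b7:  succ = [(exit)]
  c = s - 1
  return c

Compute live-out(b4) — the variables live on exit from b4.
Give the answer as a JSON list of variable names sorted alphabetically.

Answer: ["c", "s"]

Working:
def/use:
  b0: {c,j,n} / ∅
  b1: {s} / {c}
  b2: {n,s} / {n}
  b3: {e,s} / ∅
  b4: {n,s} / {c}
  b5: {c,e} / {c}
  b6: {c,n} / {c}
  b7: {c} / {s}

Liveness:
  live b0: ∅→{c,n}
  live b1: {c,n}→{c,n}
  live b2: {c,n}→{c,s}
  live b3: {c}→{c,s}
  live b4: {c}→{c,s}
  live b5: {c}→∅
  live b6: {c,s}→{s}
  live b7: {s}→∅

live-out(b4) = ["c", "s"]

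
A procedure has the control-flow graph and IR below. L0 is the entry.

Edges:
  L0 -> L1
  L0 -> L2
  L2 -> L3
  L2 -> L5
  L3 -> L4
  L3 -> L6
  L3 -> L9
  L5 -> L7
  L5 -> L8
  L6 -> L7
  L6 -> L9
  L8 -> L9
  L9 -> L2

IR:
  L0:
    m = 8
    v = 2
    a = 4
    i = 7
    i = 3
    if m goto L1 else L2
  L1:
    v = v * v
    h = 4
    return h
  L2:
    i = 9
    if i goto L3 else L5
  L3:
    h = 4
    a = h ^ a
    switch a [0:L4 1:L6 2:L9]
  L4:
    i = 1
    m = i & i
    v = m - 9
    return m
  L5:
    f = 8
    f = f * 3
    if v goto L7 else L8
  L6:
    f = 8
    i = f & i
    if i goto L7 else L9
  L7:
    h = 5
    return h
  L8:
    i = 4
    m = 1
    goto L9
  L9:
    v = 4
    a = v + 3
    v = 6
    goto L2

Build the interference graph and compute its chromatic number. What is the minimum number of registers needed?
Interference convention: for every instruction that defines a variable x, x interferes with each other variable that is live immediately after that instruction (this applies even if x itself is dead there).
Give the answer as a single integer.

Answer: 4

Working:
def/use:
  L0 def {a,i,m,v} use ∅
  L1 def {h,v} use {v}
  L2 def {i} use ∅
  L3 def {a,h} use {a}
  L4 def {i,m,v} use ∅
  L5 def {f} use {v}
  L6 def {f,i} use {i}
  L7 def {h} use ∅
  L8 def {i,m} use ∅
  L9 def {a,v} use ∅

Backward fixpoint:
  L0 li=∅ lo={a,v}
  L1 li={v} lo=∅
  L2 li={a,v} lo={a,i,v}
  L3 li={a,i} lo={i}
  L4 li=∅ lo=∅
  L5 li={v} lo=∅
  L6 li={i} lo=∅
  L7 li=∅ lo=∅
  L8 li=∅ lo=∅
  L9 li=∅ lo={a,v}

Interfere edges:
  a↔{h,i,m,v}
  f↔{i,v}
  h↔{a,i}
  i↔{a,f,h,m,v}
  m↔{a,i,v}
  v↔{a,f,i,m}

Chromatic number:
  {a,i,m,v} pairwise interfere (4-clique) ⇒ χ ≥ 4
  assign a→c1 f→c1 h→c2 i→c0 m→c3 v→c2 — no edge inside a register ⇒ χ ≤ 4
  χ = 4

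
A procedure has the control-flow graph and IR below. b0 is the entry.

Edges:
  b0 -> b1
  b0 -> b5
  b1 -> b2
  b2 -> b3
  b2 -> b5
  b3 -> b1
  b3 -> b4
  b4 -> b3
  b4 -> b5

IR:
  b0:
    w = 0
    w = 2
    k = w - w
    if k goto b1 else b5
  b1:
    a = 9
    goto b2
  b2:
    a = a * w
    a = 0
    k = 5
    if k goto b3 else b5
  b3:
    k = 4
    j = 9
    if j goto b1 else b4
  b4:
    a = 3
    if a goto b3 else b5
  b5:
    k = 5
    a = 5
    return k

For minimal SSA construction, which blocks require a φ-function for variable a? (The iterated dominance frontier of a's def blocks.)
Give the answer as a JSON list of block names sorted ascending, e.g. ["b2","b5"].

Answer: ["b1", "b3", "b5"]

Derivation:
idom tree: b1←b0 b2←b1 b3←b2 b4←b3 b5←b0
Join-block Dom:
  b1: preds {b0,b3}: {b0} ∩ {b0,b1,b2,b3} = {b0}; idom=b0
  b3: preds {b2,b4}: {b0,b1,b2} ∩ {b0,b1,b2,b3,b4} = {b0,b1,b2}; idom=b2
  b5: preds {b0,b2,b4}: {b0} ∩ {b0,b1,b2} ∩ {b0,b1,b2,b3,b4} = {b0}; idom=b0

Frontier:
  join b1 pred b0: · stop@b0
  join b1 pred b3: b3→b2→b1 stop@b0
  join b3 pred b2: · stop@b2
  join b3 pred b4: b4→b3 stop@b2
  join b5 pred b0: · stop@b0
  join b5 pred b2: b2→b1 stop@b0
  join b5 pred b4: b4→b3→b2→b1 stop@b0
  b0 → ∅
  b1 → {b1,b5}
  b2 → {b1,b5}
  b3 → {b1,b3,b5}
  b4 → {b3,b5}
  b5 → ∅

φ for a: defs {b1,b2,b4,b5}
  DF⁺ = {b1,b3,b5}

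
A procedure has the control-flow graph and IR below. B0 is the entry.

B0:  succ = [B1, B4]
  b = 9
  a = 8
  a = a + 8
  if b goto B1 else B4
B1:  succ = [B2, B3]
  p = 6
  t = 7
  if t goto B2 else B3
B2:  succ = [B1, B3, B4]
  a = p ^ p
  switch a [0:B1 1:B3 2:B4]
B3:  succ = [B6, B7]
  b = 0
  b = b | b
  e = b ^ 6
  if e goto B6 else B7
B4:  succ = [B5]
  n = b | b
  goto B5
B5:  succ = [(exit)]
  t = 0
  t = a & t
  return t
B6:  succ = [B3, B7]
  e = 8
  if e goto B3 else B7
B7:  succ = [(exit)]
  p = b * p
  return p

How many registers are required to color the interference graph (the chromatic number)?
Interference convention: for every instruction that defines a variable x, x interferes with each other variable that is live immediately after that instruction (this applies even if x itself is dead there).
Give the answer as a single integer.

Answer: 4

Analysis:
Per-block:
  B0 def {a,b} use ∅
  B1 def {p,t} use ∅
  B2 def {a} use {p}
  B3 def {b,e} use ∅
  B4 def {n} use {b}
  B5 def {t} use {a}
  B6 def {e} use ∅
  B7 def {p} use {b,p}

Liveness:
  B0 li=∅ lo={a,b}
  B1 li={b} lo={b,p}
  B2 li={b,p} lo={a,b,p}
  B3 li={p} lo={b,p}
  B4 li={a,b} lo={a}
  B5 li={a} lo=∅
  B6 li={b,p} lo={b,p}
  B7 li={b,p} lo=∅

Interfere edges:
  a↔{b,n,p,t}
  b↔{a,e,p,t}
  e↔{b,p}
  n↔{a}
  p↔{a,b,e,t}
  t↔{a,b,p}

Chromatic number:
  {a,b,p,t} pairwise interfere (4-clique) ⇒ χ ≥ 4
  4-colouring: c0={a,e}  c1={b,n}  c2={p}  c3={t}
  χ = 4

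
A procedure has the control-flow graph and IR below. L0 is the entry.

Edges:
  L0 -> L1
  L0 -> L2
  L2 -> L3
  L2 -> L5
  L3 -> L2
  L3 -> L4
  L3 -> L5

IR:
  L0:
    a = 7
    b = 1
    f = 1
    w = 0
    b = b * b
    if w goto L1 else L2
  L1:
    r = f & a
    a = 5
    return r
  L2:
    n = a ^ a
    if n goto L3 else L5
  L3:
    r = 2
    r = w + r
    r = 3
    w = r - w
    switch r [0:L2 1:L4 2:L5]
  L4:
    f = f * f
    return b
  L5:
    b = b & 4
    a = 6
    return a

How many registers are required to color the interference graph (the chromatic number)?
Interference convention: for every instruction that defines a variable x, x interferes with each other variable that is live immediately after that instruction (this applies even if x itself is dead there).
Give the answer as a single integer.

def/use:
  L0: def={a,b,f,w} ue=∅
  L1: def={a,r} ue={a,f}
  L2: def={n} ue={a}
  L3: def={r,w} ue={w}
  L4: def={f} ue={b,f}
  L5: def={a,b} ue={b}

Live sets:
  L0: in=∅ out={a,b,f,w}
  L1: in={a,f} out=∅
  L2: in={a,b,f,w} out={a,b,f,w}
  L3: in={a,b,f,w} out={a,b,f,w}
  L4: in={b,f} out=∅
  L5: in={b} out=∅

Conflict graph:
  a↔{b,f,n,r,w}
  b↔{a,f,n,r,w}
  f↔{a,b,n,r,w}
  n↔{a,b,f,w}
  r↔{a,b,f,w}
  w↔{a,b,f,n,r}

Colouring:
  lower bound: {a,b,f,n,w} mutually conflict ⇒ χ ≥ 5
  5-colouring: c0={a}  c1={b}  c2={f}  c3={w}  c4={n,r}
  χ = 5

Answer: 5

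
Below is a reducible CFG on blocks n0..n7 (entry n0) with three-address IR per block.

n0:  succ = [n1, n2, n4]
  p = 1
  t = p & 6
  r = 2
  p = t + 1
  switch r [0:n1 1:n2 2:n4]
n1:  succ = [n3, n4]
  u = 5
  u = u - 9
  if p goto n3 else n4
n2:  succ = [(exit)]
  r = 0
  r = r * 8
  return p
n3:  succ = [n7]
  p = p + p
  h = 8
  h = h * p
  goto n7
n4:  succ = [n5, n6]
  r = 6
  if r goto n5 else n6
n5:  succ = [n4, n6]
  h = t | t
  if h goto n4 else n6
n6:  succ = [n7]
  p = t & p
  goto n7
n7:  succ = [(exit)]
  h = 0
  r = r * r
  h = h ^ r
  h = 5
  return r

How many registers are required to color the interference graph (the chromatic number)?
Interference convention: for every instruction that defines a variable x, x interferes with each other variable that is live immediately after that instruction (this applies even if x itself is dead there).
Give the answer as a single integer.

Answer: 4

Analysis:
Block summaries:
  n0 def {p,r,t} use ∅
  n1 def {u} use {p}
  n2 def {r} use {p}
  n3 def {h,p} use {p}
  n4 def {r} use ∅
  n5 def {h} use {t}
  n6 def {p} use {p,t}
  n7 def {h,r} use {r}

Backward fixpoint:
  n0 li=∅ lo={p,r,t}
  n1 li={p,r,t} lo={p,r,t}
  n2 li={p} lo=∅
  n3 li={p,r} lo={r}
  n4 li={p,t} lo={p,r,t}
  n5 li={p,r,t} lo={p,r,t}
  n6 li={p,r,t} lo={r}
  n7 li={r} lo=∅

Interference:
  h: {p,r,t}
  p: {h,r,t,u}
  r: {h,p,t,u}
  t: {h,p,r,u}
  u: {p,r,t}

Colouring:
  lower bound: {h,p,r,t} mutually conflict ⇒ χ ≥ 4
  4-colouring: r0={p}  r1={r}  r2={t}  r3={h,u}
  χ = 4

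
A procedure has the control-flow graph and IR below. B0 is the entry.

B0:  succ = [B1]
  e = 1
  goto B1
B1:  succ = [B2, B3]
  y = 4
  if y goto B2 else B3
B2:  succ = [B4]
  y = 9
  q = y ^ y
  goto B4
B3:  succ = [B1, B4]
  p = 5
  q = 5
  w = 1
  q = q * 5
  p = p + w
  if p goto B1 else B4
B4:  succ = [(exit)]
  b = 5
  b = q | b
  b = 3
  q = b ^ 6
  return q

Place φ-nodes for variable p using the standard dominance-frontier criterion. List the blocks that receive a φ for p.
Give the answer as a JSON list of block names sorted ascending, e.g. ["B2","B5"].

Answer: ["B1", "B4"]

Derivation:
idom tree: B1←B0 B2←B1 B3←B1 B4←B1
Dom at joins:
  B1: preds {B0,B3}: {B0} ∩ {B0,B1,B3} = {B0}; idom=B0
  B4: preds {B2,B3}: {B0,B1,B2} ∩ {B0,B1,B3} = {B0,B1}; idom=B1

DF derivation:
  join B1 pred B0: · stop@B0
  join B1 pred B3: B3→B1 stop@B0
  join B4 pred B2: B2 stop@B1
  join B4 pred B3: B3 stop@B1
  B0: DF=∅
  B1: DF={B1}
  B2: DF={B4}
  B3: DF={B1,B4}
  B4: DF=∅

φ for p: defs {B3}
  DF⁺ = {B1,B4}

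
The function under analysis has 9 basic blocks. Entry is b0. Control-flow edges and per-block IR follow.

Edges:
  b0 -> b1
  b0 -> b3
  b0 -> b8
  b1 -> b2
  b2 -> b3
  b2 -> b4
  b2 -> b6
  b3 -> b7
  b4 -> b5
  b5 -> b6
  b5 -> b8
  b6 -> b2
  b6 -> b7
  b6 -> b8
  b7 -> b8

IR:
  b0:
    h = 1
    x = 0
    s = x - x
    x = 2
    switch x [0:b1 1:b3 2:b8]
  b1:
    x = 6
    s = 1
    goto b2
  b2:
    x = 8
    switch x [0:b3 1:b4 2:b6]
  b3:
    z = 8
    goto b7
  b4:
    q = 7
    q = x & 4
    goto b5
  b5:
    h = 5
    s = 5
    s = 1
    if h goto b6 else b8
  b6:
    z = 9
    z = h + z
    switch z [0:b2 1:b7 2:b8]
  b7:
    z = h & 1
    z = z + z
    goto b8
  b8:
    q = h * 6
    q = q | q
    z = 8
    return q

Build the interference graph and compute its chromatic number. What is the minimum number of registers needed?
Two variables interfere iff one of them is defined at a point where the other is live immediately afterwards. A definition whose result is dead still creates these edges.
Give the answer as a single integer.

Answer: 2

Derivation:
Block summaries:
  b0 def {h,s,x} use ∅
  b1 def {s,x} use ∅
  b2 def {x} use ∅
  b3 def {z} use ∅
  b4 def {q} use {x}
  b5 def {h,s} use ∅
  b6 def {z} use {h}
  b7 def {z} use {h}
  b8 def {q,z} use {h}

Live sets:
  b0 li=∅ lo={h}
  b1 li={h} lo={h}
  b2 li={h} lo={h,x}
  b3 li={h} lo={h}
  b4 li={x} lo=∅
  b5 li=∅ lo={h}
  b6 li={h} lo={h}
  b7 li={h} lo={h}
  b8 li={h} lo=∅

Interfere edges:
  h — {s,x,z}
  q — {x,z}
  s — {h}
  x — {h,q}
  z — {h,q}

Registers:
  lower bound: {h,s} mutually conflict ⇒ χ ≥ 2
  2-colouring: R0={h,q}  R1={s,x,z}
  χ = 2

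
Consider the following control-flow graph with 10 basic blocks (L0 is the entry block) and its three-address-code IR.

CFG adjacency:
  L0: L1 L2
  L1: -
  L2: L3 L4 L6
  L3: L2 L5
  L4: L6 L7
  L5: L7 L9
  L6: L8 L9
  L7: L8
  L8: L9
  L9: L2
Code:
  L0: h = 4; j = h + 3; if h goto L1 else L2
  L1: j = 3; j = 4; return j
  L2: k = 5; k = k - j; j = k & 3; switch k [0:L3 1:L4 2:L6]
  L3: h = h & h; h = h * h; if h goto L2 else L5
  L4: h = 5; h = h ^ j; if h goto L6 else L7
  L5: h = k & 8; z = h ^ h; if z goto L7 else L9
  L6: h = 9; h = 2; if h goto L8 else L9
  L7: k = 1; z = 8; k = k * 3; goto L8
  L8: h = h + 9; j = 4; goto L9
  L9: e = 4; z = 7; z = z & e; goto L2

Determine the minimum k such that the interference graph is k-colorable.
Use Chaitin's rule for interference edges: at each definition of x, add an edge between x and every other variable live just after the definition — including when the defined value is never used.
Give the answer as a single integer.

Answer: 4

Analysis:
Per-block:
  L0 def {h,j} use ∅
  L1 def {j} use ∅
  L2 def {j,k} use {j}
  L3 def {h} use {h}
  L4 def {h} use {j}
  L5 def {h,z} use {k}
  L6 def {h} use ∅
  L7 def {k,z} use ∅
  L8 def {h,j} use {h}
  L9 def {e,z} use ∅

Live sets:
  L0: in=∅ out={h,j}
  L1: in=∅ out=∅
  L2: in={h,j} out={h,j,k}
  L3: in={h,j,k} out={h,j,k}
  L4: in={j} out={h,j}
  L5: in={j,k} out={h,j}
  L6: in={j} out={h,j}
  L7: in={h} out={h}
  L8: in={h} out={h,j}
  L9: in={h,j} out={h,j}

Interfere edges:
  e↔{h,j,z}
  h↔{e,j,k,z}
  j↔{e,h,k,z}
  k↔{h,j,z}
  z↔{e,h,j,k}

Chromatic number:
  clique {e,h,j,z} ⇒ need ≥ 4
  assign e→c3 h→c0 j→c1 k→c3 z→c2 — no edge inside a register ⇒ χ ≤ 4
  χ = 4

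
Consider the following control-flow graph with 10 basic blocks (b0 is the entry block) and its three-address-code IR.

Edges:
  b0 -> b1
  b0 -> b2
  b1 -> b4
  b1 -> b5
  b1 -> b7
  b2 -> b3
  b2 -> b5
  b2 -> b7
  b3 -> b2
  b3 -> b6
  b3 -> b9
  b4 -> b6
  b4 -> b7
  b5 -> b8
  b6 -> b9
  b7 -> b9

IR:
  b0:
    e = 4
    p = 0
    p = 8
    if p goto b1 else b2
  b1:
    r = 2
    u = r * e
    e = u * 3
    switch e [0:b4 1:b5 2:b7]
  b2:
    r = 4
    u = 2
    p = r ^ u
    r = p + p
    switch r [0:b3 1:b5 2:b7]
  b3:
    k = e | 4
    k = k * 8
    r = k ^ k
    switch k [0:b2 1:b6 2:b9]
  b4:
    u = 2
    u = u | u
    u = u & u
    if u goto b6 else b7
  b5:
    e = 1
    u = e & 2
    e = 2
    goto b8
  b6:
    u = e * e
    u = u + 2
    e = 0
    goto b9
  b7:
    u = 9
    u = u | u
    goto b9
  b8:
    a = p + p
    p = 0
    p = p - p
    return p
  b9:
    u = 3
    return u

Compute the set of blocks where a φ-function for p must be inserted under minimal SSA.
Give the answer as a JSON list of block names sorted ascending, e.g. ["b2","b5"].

Answer: ["b2", "b5", "b6", "b7", "b9"]

Analysis:
idom tree: b1←b0 b2←b0 b3←b2 b4←b1 b5←b0 b6←b0 b7←b0 b8←b5 b9←b0
Join-block Dom:
  b2: preds {b0,b3}: {b0} ∩ {b0,b2,b3} = {b0}; idom=b0
  b5: preds {b1,b2}: {b0,b1} ∩ {b0,b2} = {b0}; idom=b0
  b6: preds {b3,b4}: {b0,b2,b3} ∩ {b0,b1,b4} = {b0}; idom=b0
  b7: preds {b1,b2,b4}: {b0,b1} ∩ {b0,b2} ∩ {b0,b1,b4} = {b0}; idom=b0
  b9: preds {b3,b6,b7}: {b0,b2,b3} ∩ {b0,b6} ∩ {b0,b7} = {b0}; idom=b0

Frontier:
  join b2 pred b0: · stop@b0
  join b2 pred b3: b3→b2 stop@b0
  join b5 pred b1: b1 stop@b0
  join b5 pred b2: b2 stop@b0
  join b6 pred b3: b3→b2 stop@b0
  join b6 pred b4: b4→b1 stop@b0
  join b7 pred b1: b1 stop@b0
  join b7 pred b2: b2 stop@b0
  join b7 pred b4: b4→b1 stop@b0
  join b9 pred b3: b3→b2 stop@b0
  join b9 pred b6: b6 stop@b0
  join b9 pred b7: b7 stop@b0
  b0 → ∅
  b1 → {b5,b6,b7}
  b2 → {b2,b5,b6,b7,b9}
  b3 → {b2,b6,b9}
  b4 → {b6,b7}
  b5 → ∅
  b6 → {b9}
  b7 → {b9}
  b8 → ∅
  b9 → ∅

φ for p: defs {b0,b2,b8}
  DF⁺ = {b2,b5,b6,b7,b9}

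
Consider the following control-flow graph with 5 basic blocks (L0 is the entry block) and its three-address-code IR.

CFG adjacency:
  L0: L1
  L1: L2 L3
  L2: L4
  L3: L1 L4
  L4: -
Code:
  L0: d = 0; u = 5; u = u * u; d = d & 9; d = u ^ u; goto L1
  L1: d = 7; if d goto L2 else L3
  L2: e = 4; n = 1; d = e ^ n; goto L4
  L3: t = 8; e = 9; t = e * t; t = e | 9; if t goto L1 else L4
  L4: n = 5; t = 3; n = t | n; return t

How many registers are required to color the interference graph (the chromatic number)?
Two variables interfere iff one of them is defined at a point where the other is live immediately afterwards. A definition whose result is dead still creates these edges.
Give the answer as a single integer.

Answer: 3

Working:
def/use:
  L0: {d,u} / ∅
  L1: {d} / ∅
  L2: {d,e,n} / ∅
  L3: {e,t} / ∅
  L4: {n,t} / ∅

Backward fixpoint:
  live L0: ∅→∅
  live L1: ∅→∅
  live L2: ∅→∅
  live L3: ∅→∅
  live L4: ∅→∅

Interference:
  d: {u}
  e: {n,t}
  n: {e,t}
  t: {e,n}
  u: {d}

Registers:
  {e,n,t} pairwise interfere (3-clique) ⇒ χ ≥ 3
  3-colouring: R0={d,e}  R1={n,u}  R2={t}
  χ = 3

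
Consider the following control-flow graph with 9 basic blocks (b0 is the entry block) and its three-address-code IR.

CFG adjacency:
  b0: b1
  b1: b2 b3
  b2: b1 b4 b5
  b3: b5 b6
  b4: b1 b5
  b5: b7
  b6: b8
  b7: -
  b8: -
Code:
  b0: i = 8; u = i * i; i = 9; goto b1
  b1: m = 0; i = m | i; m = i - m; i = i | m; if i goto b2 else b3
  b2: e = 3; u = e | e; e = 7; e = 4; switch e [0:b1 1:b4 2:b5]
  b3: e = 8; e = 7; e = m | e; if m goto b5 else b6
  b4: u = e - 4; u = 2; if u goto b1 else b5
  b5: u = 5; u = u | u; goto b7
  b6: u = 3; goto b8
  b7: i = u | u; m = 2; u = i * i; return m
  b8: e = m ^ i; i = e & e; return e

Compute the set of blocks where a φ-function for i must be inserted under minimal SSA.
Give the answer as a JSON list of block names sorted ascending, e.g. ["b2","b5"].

idom tree: b1←b0 b2←b1 b3←b1 b4←b2 b5←b1 b6←b3 b7←b5 b8←b6
Dom at joins:
  b1: preds {b0,b2,b4}: {b0} ∩ {b0,b1,b2} ∩ {b0,b1,b2,b4} = {b0}; idom=b0
  b5: preds {b2,b3,b4}: {b0,b1,b2} ∩ {b0,b1,b3} ∩ {b0,b1,b2,b4} = {b0,b1}; idom=b1

Frontier:
  b1←b0: walk · to b0
  b1←b2: walk b2→b1 to b0
  b1←b4: walk b4→b2→b1 to b0
  b5←b2: walk b2 to b1
  b5←b3: walk b3 to b1
  b5←b4: walk b4→b2 to b1
  DF(b0)=∅
  DF(b1)={b1}
  DF(b2)={b1,b5}
  DF(b3)={b5}
  DF(b4)={b1,b5}
  DF(b5)=∅
  DF(b6)=∅
  DF(b7)=∅
  DF(b8)=∅

φ for i: defs {b0,b1,b7,b8}
  DF⁺ = {b1}

Answer: ["b1"]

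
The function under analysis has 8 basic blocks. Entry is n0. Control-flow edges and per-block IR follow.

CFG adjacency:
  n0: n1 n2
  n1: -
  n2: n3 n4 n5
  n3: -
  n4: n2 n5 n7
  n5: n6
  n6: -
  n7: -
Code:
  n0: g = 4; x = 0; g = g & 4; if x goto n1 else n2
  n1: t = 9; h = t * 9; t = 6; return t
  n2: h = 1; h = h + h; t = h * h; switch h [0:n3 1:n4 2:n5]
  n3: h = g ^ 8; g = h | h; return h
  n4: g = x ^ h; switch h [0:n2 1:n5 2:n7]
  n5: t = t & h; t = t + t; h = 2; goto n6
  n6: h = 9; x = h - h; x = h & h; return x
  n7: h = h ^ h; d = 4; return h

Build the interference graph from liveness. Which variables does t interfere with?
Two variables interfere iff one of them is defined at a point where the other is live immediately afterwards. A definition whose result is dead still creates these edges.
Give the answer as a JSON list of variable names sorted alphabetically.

Per-block:
  n0: def={g,x} ue=∅
  n1: def={h,t} ue=∅
  n2: def={h,t} ue=∅
  n3: def={g,h} ue={g}
  n4: def={g} ue={h,x}
  n5: def={h,t} ue={h,t}
  n6: def={h,x} ue=∅
  n7: def={d,h} ue={h}

Liveness:
  n0: in=∅ out={g,x}
  n1: in=∅ out=∅
  n2: in={g,x} out={g,h,t,x}
  n3: in={g} out=∅
  n4: in={h,t,x} out={g,h,t,x}
  n5: in={h,t} out=∅
  n6: in=∅ out=∅
  n7: in={h} out=∅

Conflict graph:
  d: {h}
  g: {h,t,x}
  h: {d,g,t,x}
  t: {g,h,x}
  x: {g,h,t}

N(t) = ["g", "h", "x"]

Answer: ["g", "h", "x"]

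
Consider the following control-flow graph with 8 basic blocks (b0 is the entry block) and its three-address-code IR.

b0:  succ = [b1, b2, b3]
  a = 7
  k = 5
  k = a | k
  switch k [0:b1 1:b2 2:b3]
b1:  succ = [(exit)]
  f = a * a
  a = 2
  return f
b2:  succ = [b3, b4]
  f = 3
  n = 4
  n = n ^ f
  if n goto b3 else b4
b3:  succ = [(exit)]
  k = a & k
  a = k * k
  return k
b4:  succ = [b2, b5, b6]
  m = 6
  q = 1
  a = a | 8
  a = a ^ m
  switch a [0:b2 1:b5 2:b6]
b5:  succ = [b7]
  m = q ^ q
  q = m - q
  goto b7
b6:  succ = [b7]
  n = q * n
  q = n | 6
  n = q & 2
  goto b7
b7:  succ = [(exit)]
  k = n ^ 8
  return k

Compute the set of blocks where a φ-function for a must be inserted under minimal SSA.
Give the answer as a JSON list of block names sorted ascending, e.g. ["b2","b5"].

Answer: ["b2", "b3"]

Derivation:
idom tree: b1←b0 b2←b0 b3←b0 b4←b2 b5←b4 b6←b4 b7←b4
Dom∩ at merges:
  b2: preds {b0,b4}: {b0} ∩ {b0,b2,b4} = {b0}; idom=b0
  b3: preds {b0,b2}: {b0} ∩ {b0,b2} = {b0}; idom=b0
  b7: preds {b5,b6}: {b0,b2,b4,b5} ∩ {b0,b2,b4,b6} = {b0,b2,b4}; idom=b4

Frontier:
  b2←b0: walk · to b0
  b2←b4: walk b4→b2 to b0
  b3←b0: walk · to b0
  b3←b2: walk b2 to b0
  b7←b5: walk b5 to b4
  b7←b6: walk b6 to b4
  DF(b0)=∅
  DF(b1)=∅
  DF(b2)={b2,b3}
  DF(b3)=∅
  DF(b4)={b2}
  DF(b5)={b7}
  DF(b6)={b7}
  DF(b7)=∅

φ for a: defs {b0,b1,b3,b4}
  DF⁺ = {b2,b3}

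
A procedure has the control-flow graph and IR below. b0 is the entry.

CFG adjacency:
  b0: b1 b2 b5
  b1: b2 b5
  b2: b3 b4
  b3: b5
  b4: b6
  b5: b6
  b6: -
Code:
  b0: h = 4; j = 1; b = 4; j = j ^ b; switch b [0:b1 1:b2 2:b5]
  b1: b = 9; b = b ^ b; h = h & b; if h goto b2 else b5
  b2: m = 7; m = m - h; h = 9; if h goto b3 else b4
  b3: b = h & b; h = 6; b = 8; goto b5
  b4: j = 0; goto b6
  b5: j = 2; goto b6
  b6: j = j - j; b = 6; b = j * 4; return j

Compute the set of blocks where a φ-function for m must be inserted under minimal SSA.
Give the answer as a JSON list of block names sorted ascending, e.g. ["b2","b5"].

idom tree: b1←b0 b2←b0 b3←b2 b4←b2 b5←b0 b6←b0
Dom∩ at merges:
  b2: preds {b0,b1}: {b0} ∩ {b0,b1} = {b0}; idom=b0
  b5: preds {b0,b1,b3}: {b0} ∩ {b0,b1} ∩ {b0,b2,b3} = {b0}; idom=b0
  b6: preds {b4,b5}: {b0,b2,b4} ∩ {b0,b5} = {b0}; idom=b0

Frontier:
  b2←b0: walk · to b0
  b2←b1: walk b1 to b0
  b5←b0: walk · to b0
  b5←b1: walk b1 to b0
  b5←b3: walk b3→b2 to b0
  b6←b4: walk b4→b2 to b0
  b6←b5: walk b5 to b0
  b0 → ∅
  b1 → {b2,b5}
  b2 → {b5,b6}
  b3 → {b5}
  b4 → {b6}
  b5 → {b6}
  b6 → ∅

φ for m: defs {b2}
  DF⁺ = {b5,b6}

Answer: ["b5", "b6"]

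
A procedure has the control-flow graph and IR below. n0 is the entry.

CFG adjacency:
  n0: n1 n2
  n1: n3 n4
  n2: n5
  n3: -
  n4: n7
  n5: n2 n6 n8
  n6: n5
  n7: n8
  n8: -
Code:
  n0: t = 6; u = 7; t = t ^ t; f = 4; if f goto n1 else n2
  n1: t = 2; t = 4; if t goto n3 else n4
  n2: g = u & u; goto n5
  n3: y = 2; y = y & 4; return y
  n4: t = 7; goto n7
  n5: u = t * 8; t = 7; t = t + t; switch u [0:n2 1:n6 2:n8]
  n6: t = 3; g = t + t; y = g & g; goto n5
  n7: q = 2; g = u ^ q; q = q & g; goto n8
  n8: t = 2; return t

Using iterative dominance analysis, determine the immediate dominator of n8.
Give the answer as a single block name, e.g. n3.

idom tree: n1←n0 n2←n0 n3←n1 n4←n1 n5←n2 n6←n5 n7←n4 n8←n0
Join-block Dom:
  n2: preds {n0,n5}: {n0} ∩ {n0,n2,n5} = {n0}; idom=n0
  n5: preds {n2,n6}: {n0,n2} ∩ {n0,n2,n5,n6} = {n0,n2}; idom=n2
  n8: preds {n5,n7}: {n0,n2,n5} ∩ {n0,n1,n4,n7} = {n0}; idom=n0

idom(n8) = n0

Answer: n0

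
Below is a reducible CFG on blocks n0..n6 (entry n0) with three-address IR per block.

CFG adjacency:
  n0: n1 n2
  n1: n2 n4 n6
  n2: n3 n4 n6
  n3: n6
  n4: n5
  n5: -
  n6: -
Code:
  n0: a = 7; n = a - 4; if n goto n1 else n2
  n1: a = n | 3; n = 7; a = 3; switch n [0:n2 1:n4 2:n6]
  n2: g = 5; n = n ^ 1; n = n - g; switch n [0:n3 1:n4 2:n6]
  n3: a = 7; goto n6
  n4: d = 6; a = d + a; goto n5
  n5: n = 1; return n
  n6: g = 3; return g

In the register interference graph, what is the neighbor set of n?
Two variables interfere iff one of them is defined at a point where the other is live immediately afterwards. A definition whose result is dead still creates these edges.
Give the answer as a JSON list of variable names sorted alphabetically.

Answer: ["a", "g"]

Working:
Per-block:
  n0: {a,n} / ∅
  n1: {a,n} / {n}
  n2: {g,n} / {n}
  n3: {a} / ∅
  n4: {a,d} / {a}
  n5: {n} / ∅
  n6: {g} / ∅

Live sets:
  n0 li=∅ lo={a,n}
  n1 li={n} lo={a,n}
  n2 li={a,n} lo={a}
  n3 li=∅ lo=∅
  n4 li={a} lo=∅
  n5 li=∅ lo=∅
  n6 li=∅ lo=∅

Interfere edges:
  a — {d,g,n}
  d — {a}
  g — {a,n}
  n — {a,g}

N(n) = ["a", "g"]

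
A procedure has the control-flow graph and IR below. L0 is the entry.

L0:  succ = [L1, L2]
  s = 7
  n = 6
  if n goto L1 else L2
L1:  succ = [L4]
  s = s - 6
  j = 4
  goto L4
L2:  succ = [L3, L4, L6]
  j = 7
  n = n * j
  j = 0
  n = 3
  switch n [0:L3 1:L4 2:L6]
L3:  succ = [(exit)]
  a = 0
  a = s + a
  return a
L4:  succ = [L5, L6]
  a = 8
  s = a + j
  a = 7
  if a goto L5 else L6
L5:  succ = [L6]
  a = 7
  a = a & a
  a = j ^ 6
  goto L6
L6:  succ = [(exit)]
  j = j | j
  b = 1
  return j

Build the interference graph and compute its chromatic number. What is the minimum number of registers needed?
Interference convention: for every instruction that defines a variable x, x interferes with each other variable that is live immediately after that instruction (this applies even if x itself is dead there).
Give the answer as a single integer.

def/use:
  L0: def={n,s} ue=∅
  L1: def={j,s} ue={s}
  L2: def={j,n} ue={n}
  L3: def={a} ue={s}
  L4: def={a,s} ue={j}
  L5: def={a} ue={j}
  L6: def={b,j} ue={j}

Liveness:
  L0 li=∅ lo={n,s}
  L1 li={s} lo={j}
  L2 li={n,s} lo={j,s}
  L3 li={s} lo=∅
  L4 li={j} lo={j}
  L5 li={j} lo={j}
  L6 li={j} lo=∅

Interfere edges:
  a — {j,s}
  b — {j}
  j — {a,b,n,s}
  n — {j,s}
  s — {a,j,n}

Chromatic number:
  {a,j,s} pairwise interfere (3-clique) ⇒ χ ≥ 3
  3-colouring: R0={j}  R1={b,s}  R2={a,n}
  χ = 3

Answer: 3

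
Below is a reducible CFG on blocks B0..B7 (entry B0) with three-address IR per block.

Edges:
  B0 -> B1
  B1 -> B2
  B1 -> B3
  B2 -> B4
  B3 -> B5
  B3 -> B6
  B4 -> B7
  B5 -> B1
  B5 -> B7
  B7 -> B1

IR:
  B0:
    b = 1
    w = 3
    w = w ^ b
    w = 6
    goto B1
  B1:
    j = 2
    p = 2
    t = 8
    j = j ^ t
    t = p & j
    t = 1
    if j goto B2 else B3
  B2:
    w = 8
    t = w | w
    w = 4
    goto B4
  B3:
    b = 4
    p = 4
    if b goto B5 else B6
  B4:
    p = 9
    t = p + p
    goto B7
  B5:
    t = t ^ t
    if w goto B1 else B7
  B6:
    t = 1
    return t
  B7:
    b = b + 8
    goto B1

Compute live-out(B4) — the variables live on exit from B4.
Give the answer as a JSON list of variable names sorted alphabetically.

Per-block:
  B0: def={b,w} ue=∅
  B1: def={j,p,t} ue=∅
  B2: def={t,w} ue=∅
  B3: def={b,p} ue=∅
  B4: def={p,t} ue=∅
  B5: def={t} ue={t,w}
  B6: def={t} ue=∅
  B7: def={b} ue={b}

Backward fixpoint:
  live B0: ∅→{b,w}
  live B1: {b,w}→{b,t,w}
  live B2: {b}→{b,w}
  live B3: {t,w}→{b,t,w}
  live B4: {b,w}→{b,w}
  live B5: {b,t,w}→{b,w}
  live B6: ∅→∅
  live B7: {b,w}→{b,w}

live-out(B4) = ["b", "w"]

Answer: ["b", "w"]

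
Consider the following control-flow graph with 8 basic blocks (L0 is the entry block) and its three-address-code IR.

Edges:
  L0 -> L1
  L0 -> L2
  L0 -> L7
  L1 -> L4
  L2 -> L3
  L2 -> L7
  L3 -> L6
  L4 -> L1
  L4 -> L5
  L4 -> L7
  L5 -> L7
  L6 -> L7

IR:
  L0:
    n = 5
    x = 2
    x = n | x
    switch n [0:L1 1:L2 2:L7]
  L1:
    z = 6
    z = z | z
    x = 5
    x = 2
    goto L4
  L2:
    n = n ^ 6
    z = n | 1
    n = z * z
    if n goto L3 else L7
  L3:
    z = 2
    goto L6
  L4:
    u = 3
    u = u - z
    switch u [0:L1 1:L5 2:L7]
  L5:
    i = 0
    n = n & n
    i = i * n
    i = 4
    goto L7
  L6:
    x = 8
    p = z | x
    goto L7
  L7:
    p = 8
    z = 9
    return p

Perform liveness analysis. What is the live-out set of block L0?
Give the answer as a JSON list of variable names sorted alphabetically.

Block summaries:
  L0: def={n,x} ue=∅
  L1: def={x,z} ue=∅
  L2: def={n,z} ue={n}
  L3: def={z} ue=∅
  L4: def={u} ue={z}
  L5: def={i,n} ue={n}
  L6: def={p,x} ue={z}
  L7: def={p,z} ue=∅

Backward fixpoint:
  live L0: ∅→{n}
  live L1: {n}→{n,z}
  live L2: {n}→∅
  live L3: ∅→{z}
  live L4: {n,z}→{n}
  live L5: {n}→∅
  live L6: {z}→∅
  live L7: ∅→∅

live-out(L0) = ["n"]

Answer: ["n"]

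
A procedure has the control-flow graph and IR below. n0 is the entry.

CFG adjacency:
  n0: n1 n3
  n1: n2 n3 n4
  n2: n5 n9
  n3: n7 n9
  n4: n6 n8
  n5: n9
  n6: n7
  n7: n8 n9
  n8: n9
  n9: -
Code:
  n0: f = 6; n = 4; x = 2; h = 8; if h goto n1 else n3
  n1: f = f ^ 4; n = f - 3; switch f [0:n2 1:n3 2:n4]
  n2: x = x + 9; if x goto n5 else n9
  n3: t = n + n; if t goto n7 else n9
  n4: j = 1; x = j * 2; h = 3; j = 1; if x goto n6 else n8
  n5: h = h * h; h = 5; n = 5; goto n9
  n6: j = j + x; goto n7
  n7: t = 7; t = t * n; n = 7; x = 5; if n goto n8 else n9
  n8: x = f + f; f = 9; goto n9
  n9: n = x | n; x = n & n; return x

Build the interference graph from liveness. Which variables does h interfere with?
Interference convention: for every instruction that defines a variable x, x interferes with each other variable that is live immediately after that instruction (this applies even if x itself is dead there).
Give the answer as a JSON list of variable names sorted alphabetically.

Answer: ["f", "n", "x"]

Working:
Per-block:
  n0: {f,h,n,x} / ∅
  n1: {f,n} / {f}
  n2: {x} / {x}
  n3: {t} / {n}
  n4: {h,j,x} / ∅
  n5: {h,n} / {h}
  n6: {j} / {j,x}
  n7: {n,t,x} / {n}
  n8: {f,x} / {f}
  n9: {n,x} / {n,x}

Live sets:
  n0 li=∅ lo={f,h,n,x}
  n1 li={f,h,x} lo={f,h,n,x}
  n2 li={h,n,x} lo={h,n,x}
  n3 li={f,n,x} lo={f,n,x}
  n4 li={f,n} lo={f,j,n,x}
  n5 li={h,x} lo={n,x}
  n6 li={f,j,n,x} lo={f,n}
  n7 li={f,n} lo={f,n,x}
  n8 li={f,n} lo={n,x}
  n9 li={n,x} lo=∅

Interference:
  f↔{h,j,n,t,x}
  h↔{f,n,x}
  j↔{f,n,x}
  n↔{f,h,j,t,x}
  t↔{f,n,x}
  x↔{f,h,j,n,t}

N(h) = ["f", "n", "x"]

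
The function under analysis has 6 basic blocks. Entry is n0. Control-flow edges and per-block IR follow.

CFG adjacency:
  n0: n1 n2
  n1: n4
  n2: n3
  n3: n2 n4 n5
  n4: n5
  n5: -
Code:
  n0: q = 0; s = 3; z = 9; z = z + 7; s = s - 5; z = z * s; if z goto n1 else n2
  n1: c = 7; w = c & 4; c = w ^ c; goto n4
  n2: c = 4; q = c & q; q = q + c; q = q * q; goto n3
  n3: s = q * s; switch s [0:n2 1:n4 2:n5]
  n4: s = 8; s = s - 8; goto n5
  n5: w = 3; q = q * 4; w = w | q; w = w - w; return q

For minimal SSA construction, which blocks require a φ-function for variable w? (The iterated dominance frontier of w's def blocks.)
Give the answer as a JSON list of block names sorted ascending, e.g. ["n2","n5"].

idom tree: n1←n0 n2←n0 n3←n2 n4←n0 n5←n0
Dom∩ at merges:
  n2: preds {n0,n3}: {n0} ∩ {n0,n2,n3} = {n0}; idom=n0
  n4: preds {n1,n3}: {n0,n1} ∩ {n0,n2,n3} = {n0}; idom=n0
  n5: preds {n3,n4}: {n0,n2,n3} ∩ {n0,n4} = {n0}; idom=n0

DF derivation:
  join n2 pred n0: · stop@n0
  join n2 pred n3: n3→n2 stop@n0
  join n4 pred n1: n1 stop@n0
  join n4 pred n3: n3→n2 stop@n0
  join n5 pred n3: n3→n2 stop@n0
  join n5 pred n4: n4 stop@n0
  DF(n0)=∅
  DF(n1)={n4}
  DF(n2)={n2,n4,n5}
  DF(n3)={n2,n4,n5}
  DF(n4)={n5}
  DF(n5)=∅

φ for w: defs {n1,n5}
  DF⁺ = {n4,n5}

Answer: ["n4", "n5"]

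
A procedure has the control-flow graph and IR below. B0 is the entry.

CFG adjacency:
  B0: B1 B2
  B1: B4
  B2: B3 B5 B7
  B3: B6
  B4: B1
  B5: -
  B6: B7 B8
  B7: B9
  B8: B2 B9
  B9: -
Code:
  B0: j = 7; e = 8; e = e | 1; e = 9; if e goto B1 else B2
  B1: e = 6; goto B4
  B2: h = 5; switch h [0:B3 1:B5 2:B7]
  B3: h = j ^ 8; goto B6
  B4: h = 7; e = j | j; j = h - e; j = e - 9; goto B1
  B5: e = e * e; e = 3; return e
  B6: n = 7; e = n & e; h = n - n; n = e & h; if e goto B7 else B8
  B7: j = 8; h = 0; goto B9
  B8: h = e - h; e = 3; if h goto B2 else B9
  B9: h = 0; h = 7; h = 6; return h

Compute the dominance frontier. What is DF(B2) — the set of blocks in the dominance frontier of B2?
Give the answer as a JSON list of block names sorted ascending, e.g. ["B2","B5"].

Answer: ["B2"]

Derivation:
idom tree: B1←B0 B2←B0 B3←B2 B4←B1 B5←B2 B6←B3 B7←B2 B8←B6 B9←B2
Dom∩ at merges:
  B1: preds {B0,B4}: {B0} ∩ {B0,B1,B4} = {B0}; idom=B0
  B2: preds {B0,B8}: {B0} ∩ {B0,B2,B3,B6,B8} = {B0}; idom=B0
  B7: preds {B2,B6}: {B0,B2} ∩ {B0,B2,B3,B6} = {B0,B2}; idom=B2
  B9: preds {B7,B8}: {B0,B2,B7} ∩ {B0,B2,B3,B6,B8} = {B0,B2}; idom=B2

DF walk-up:
  join B1 pred B0: · stop@B0
  join B1 pred B4: B4→B1 stop@B0
  join B2 pred B0: · stop@B0
  join B2 pred B8: B8→B6→B3→B2 stop@B0
  join B7 pred B2: · stop@B2
  join B7 pred B6: B6→B3 stop@B2
  join B9 pred B7: B7 stop@B2
  join B9 pred B8: B8→B6→B3 stop@B2
  B0 → ∅
  B1 → {B1}
  B2 → {B2}
  B3 → {B2,B7,B9}
  B4 → {B1}
  B5 → ∅
  B6 → {B2,B7,B9}
  B7 → {B9}
  B8 → {B2,B9}
  B9 → ∅

DF(B2) = ["B2"]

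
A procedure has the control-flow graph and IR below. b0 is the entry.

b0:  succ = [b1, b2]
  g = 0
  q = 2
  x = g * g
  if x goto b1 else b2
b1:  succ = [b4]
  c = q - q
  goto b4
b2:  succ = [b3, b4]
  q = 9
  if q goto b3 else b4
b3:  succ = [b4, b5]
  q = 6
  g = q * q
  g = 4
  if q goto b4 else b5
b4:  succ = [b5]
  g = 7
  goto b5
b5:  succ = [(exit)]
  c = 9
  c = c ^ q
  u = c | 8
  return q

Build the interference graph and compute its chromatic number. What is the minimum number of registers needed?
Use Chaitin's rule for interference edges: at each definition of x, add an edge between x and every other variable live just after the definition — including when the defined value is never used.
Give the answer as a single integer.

Answer: 2

Analysis:
Per-block:
  b0: {g,q,x} / ∅
  b1: {c} / {q}
  b2: {q} / ∅
  b3: {g,q} / ∅
  b4: {g} / ∅
  b5: {c,u} / {q}

Backward fixpoint:
  b0 li=∅ lo={q}
  b1 li={q} lo={q}
  b2 li=∅ lo={q}
  b3 li=∅ lo={q}
  b4 li={q} lo={q}
  b5 li={q} lo=∅

Conflict graph:
  c: {q}
  g: {q}
  q: {c,g,u,x}
  u: {q}
  x: {q}

Chromatic number:
  lower bound: {c,q} mutually conflict ⇒ χ ≥ 2
  2-colouring: r0={q}  r1={c,g,u,x}
  χ = 2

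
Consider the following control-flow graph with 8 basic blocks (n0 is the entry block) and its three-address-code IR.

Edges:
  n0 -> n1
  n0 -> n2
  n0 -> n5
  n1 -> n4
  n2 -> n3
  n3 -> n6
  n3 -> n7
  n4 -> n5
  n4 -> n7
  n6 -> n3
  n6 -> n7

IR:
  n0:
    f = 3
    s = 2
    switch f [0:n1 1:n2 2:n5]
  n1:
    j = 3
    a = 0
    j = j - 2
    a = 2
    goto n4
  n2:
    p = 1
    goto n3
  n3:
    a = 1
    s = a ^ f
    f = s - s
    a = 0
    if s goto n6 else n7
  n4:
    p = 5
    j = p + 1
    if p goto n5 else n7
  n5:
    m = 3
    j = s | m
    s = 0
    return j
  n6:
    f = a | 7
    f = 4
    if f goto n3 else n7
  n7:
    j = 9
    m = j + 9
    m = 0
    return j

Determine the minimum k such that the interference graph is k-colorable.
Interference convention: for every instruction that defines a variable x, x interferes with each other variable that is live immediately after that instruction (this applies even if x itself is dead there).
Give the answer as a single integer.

Answer: 3

Working:
def/use:
  n0: def={f,s} ue=∅
  n1: def={a,j} ue=∅
  n2: def={p} ue=∅
  n3: def={a,f,s} ue={f}
  n4: def={j,p} ue=∅
  n5: def={j,m,s} ue={s}
  n6: def={f} ue={a}
  n7: def={j,m} ue=∅

Backward fixpoint:
  live n0: ∅→{f,s}
  live n1: {s}→{s}
  live n2: {f}→{f}
  live n3: {f}→{a}
  live n4: {s}→{s}
  live n5: {s}→∅
  live n6: {a}→{f}
  live n7: ∅→∅

Interfere edges:
  a — {f,j,s}
  f — {a,p,s}
  j — {a,m,p,s}
  m — {j,s}
  p — {f,j,s}
  s — {a,f,j,m,p}

Colouring:
  lower bound: {a,f,s} mutually conflict ⇒ χ ≥ 3
  3-colouring: c0={s}  c1={f,j}  c2={a,m,p}
  χ = 3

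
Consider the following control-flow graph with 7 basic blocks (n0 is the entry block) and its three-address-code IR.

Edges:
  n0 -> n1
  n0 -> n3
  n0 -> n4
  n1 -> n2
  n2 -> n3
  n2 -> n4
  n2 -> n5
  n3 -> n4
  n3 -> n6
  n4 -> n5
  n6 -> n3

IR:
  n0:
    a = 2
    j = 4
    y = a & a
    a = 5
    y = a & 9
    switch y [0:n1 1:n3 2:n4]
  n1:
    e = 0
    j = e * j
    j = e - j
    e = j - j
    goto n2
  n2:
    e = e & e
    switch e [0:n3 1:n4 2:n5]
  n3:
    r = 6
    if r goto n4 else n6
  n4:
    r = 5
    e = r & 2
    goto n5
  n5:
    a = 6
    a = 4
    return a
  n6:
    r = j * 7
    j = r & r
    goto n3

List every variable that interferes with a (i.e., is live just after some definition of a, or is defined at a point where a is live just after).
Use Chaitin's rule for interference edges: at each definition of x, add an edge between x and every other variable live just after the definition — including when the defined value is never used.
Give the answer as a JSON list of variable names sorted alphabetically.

Block summaries:
  n0: {a,j,y} / ∅
  n1: {e,j} / {j}
  n2: {e} / {e}
  n3: {r} / ∅
  n4: {e,r} / ∅
  n5: {a} / ∅
  n6: {j,r} / {j}

Liveness:
  live n0: ∅→{j}
  live n1: {j}→{e,j}
  live n2: {e,j}→{j}
  live n3: {j}→{j}
  live n4: ∅→∅
  live n5: ∅→∅
  live n6: {j}→{j}

Conflict graph:
  a↔{j}
  e↔{j}
  j↔{a,e,r,y}
  r↔{j}
  y↔{j}

N(a) = ["j"]

Answer: ["j"]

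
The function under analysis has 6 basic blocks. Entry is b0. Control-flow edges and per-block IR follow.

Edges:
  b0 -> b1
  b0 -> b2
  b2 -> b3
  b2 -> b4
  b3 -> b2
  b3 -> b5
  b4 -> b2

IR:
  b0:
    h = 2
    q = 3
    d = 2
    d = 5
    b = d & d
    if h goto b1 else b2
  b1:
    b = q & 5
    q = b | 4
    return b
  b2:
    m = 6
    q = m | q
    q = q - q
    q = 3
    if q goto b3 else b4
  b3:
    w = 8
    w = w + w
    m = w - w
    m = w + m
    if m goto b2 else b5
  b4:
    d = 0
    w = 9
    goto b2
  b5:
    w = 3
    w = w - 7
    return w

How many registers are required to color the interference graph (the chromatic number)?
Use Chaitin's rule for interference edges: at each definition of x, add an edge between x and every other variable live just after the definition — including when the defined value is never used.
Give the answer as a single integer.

Block summaries:
  b0: {b,d,h,q} / ∅
  b1: {b,q} / {q}
  b2: {m,q} / {q}
  b3: {m,w} / ∅
  b4: {d,w} / ∅
  b5: {w} / ∅

Liveness:
  b0: in=∅ out={q}
  b1: in={q} out=∅
  b2: in={q} out={q}
  b3: in={q} out={q}
  b4: in={q} out={q}
  b5: in=∅ out=∅

Interfere edges:
  b↔{h,q}
  d↔{h,q}
  h↔{b,d,q}
  m↔{q,w}
  q↔{b,d,h,m,w}
  w↔{m,q}

Chromatic number:
  lower bound: {b,h,q} mutually conflict ⇒ χ ≥ 3
  assign b→R2 d→R2 h→R1 m→R1 q→R0 w→R2 — no edge inside a register ⇒ χ ≤ 3
  χ = 3

Answer: 3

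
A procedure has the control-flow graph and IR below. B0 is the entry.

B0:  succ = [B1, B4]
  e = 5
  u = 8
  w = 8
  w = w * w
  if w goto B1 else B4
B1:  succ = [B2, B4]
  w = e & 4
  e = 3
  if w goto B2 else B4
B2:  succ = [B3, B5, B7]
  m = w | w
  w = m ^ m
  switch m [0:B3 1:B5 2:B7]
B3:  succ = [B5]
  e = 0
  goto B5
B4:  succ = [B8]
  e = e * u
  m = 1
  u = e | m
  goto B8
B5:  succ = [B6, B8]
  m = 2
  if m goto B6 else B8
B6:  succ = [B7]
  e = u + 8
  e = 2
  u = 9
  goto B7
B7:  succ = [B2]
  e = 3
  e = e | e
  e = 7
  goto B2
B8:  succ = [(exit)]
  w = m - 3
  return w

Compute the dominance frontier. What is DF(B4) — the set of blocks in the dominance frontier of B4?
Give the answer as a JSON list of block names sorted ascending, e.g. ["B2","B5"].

Answer: ["B8"]

Working:
idom tree: B1←B0 B2←B1 B3←B2 B4←B0 B5←B2 B6←B5 B7←B2 B8←B0
Join-block Dom:
  B2: preds {B1,B7}: {B0,B1} ∩ {B0,B1,B2,B7} = {B0,B1}; idom=B1
  B4: preds {B0,B1}: {B0} ∩ {B0,B1} = {B0}; idom=B0
  B5: preds {B2,B3}: {B0,B1,B2} ∩ {B0,B1,B2,B3} = {B0,B1,B2}; idom=B2
  B7: preds {B2,B6}: {B0,B1,B2} ∩ {B0,B1,B2,B5,B6} = {B0,B1,B2}; idom=B2
  B8: preds {B4,B5}: {B0,B4} ∩ {B0,B1,B2,B5} = {B0}; idom=B0

DF walk-up:
  B2←B1: walk · to B1
  B2←B7: walk B7→B2 to B1
  B4←B0: walk · to B0
  B4←B1: walk B1 to B0
  B5←B2: walk · to B2
  B5←B3: walk B3 to B2
  B7←B2: walk · to B2
  B7←B6: walk B6→B5 to B2
  B8←B4: walk B4 to B0
  B8←B5: walk B5→B2→B1 to B0
  B0: DF=∅
  B1: DF={B4,B8}
  B2: DF={B2,B8}
  B3: DF={B5}
  B4: DF={B8}
  B5: DF={B7,B8}
  B6: DF={B7}
  B7: DF={B2}
  B8: DF=∅

DF(B4) = ["B8"]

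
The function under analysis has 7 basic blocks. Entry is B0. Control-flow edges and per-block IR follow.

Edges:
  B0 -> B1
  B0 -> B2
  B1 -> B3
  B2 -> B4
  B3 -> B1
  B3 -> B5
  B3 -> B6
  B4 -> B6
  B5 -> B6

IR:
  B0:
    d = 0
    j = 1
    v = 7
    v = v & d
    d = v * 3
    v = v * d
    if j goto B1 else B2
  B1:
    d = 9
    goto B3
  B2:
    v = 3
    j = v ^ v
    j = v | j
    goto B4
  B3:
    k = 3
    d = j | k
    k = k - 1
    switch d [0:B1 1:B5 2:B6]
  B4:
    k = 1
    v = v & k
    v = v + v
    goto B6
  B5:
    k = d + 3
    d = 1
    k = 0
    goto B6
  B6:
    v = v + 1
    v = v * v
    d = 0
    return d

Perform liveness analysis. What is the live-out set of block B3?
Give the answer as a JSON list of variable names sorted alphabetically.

Answer: ["d", "j", "v"]

Derivation:
def/use:
  B0 def {d,j,v} use ∅
  B1 def {d} use ∅
  B2 def {j,v} use ∅
  B3 def {d,k} use {j}
  B4 def {k,v} use {v}
  B5 def {d,k} use {d}
  B6 def {d,v} use {v}

Liveness:
  B0 li=∅ lo={j,v}
  B1 li={j,v} lo={j,v}
  B2 li=∅ lo={v}
  B3 li={j,v} lo={d,j,v}
  B4 li={v} lo={v}
  B5 li={d,v} lo={v}
  B6 li={v} lo=∅

live-out(B3) = ["d", "j", "v"]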